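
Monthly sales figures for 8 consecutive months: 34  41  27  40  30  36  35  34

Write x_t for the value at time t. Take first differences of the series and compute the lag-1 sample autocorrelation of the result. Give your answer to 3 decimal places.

-0.861

First differences Δx: 7, -14, 13, -10, 6, -1, -1
Mean of differences = 0.0000
Numerator Σ(Δx_t−Δx̄)(Δx_{t+1}−Δx̄) = -475.0000
Denominator Σ(Δx_t−Δx̄)² = 552.0000
r_1(Δx) = -475.0000 / 552.0000 = -0.861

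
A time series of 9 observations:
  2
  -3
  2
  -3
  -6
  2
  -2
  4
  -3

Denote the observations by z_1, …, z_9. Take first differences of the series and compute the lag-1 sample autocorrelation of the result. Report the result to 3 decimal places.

-0.622

First differences Δz: -5, 5, -5, -3, 8, -4, 6, -7
Mean of differences = -0.6250
Numerator Σ(Δz_t−Δz̄)(Δz_{t+1}−Δz̄) = -153.0156
Denominator Σ(Δz_t−Δz̄)² = 245.8750
r_1(Δz) = -153.0156 / 245.8750 = -0.622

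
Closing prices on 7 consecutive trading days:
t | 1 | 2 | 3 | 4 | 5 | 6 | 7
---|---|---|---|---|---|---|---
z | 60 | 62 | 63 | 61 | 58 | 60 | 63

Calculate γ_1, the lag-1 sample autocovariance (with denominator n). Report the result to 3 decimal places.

Mean z̄ = (60 + 62 + 63 + 61 + 58 + 60 + 63)/7 = 61.0000
Σ_{t=1}^{6}(z_t−z̄)(z_{t+1}−z̄) = 2.0000
γ_1 = 2.0000 / 7 = 0.286

0.286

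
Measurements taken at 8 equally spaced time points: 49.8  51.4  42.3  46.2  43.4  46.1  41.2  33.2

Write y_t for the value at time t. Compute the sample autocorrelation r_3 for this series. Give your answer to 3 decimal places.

Mean ȳ = (49.8 + 51.4 + 42.3 + 46.2 + 43.4 + 46.1 + 41.2 + 33.2)/8 = 44.2000
Σ(y_t−ȳ)(y_{t+3}−ȳ) = (11.2000) + (-5.7600) + (-3.6100) + (-6.0000) + (8.8000) = 4.6300
Denominator Σ(y_t−ȳ)² = 225.0600
r_3 = 4.6300 / 225.0600 = 0.021

0.021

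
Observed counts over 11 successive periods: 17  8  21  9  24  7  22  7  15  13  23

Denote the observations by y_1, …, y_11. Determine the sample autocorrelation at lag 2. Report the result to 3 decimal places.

Mean ȳ = (17 + 8 + 21 + 9 + 24 + 7 + 22 + 7 + 15 + 13 + 23)/11 = 15.0909
Numerator Σ_{t=1}^{9}(y_t−ȳ)(y_{t+2}−ȳ) = 298.9835
Denominator Σ(y_t−ȳ)² = 450.9091
r_2 = 298.9835 / 450.9091 = 0.663

0.663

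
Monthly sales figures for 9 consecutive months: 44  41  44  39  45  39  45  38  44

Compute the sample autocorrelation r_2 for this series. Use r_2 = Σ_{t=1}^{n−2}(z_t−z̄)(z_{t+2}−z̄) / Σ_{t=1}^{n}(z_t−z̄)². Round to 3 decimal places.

0.751

Mean z̄ = (44 + 41 + 44 + 39 + 45 + 39 + 45 + 38 + 44)/9 = 42.1111
Numerator Σ_{t=1}^{7}(z_t−z̄)(z_{t+2}−z̄) = 48.7531
Denominator Σ(z_t−z̄)² = 64.8889
r_2 = 48.7531 / 64.8889 = 0.751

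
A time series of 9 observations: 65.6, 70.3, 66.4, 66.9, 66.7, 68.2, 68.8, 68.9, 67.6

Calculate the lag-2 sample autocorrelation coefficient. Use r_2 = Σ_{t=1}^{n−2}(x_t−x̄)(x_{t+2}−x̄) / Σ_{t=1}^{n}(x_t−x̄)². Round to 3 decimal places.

0.055

Mean x̄ = (65.6 + 70.3 + 66.4 + 66.9 + 66.7 + 68.2 + 68.8 + 68.9 + 67.6)/9 = 67.7111
Numerator Σ_{t=1}^{7}(x_t−x̄)(x_{t+2}−x̄) = 0.9564
Denominator Σ(x_t−x̄)² = 17.4089
r_2 = 0.9564 / 17.4089 = 0.055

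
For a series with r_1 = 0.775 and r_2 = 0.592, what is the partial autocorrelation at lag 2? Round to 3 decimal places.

φ_{22} = (r_2 − r_1²) / (1 − r_1²)
r_1² = (0.775)² = 0.600625
Numerator = 0.592 − 0.6006 = -0.0086; denominator = 1 − 0.6006 = 0.3994
φ_{22} = -0.0086 / 0.3994 = -0.022

-0.022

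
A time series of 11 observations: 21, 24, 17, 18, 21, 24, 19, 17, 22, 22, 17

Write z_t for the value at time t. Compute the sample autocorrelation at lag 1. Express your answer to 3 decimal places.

-0.133

Mean z̄ = (21 + 24 + 17 + 18 + 21 + 24 + 19 + 17 + 22 + 22 + 17)/11 = 20.1818
Numerator Σ_{t=1}^{10}(z_t−z̄)(z_{t+1}−z̄) = -9.7603
Denominator Σ(z_t−z̄)² = 73.6364
r_1 = -9.7603 / 73.6364 = -0.133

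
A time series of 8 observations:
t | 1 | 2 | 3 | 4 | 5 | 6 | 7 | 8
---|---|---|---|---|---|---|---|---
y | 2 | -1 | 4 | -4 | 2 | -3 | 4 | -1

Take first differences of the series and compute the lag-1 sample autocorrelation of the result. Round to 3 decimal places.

-0.868

First differences Δy: -3, 5, -8, 6, -5, 7, -5
Mean of differences = -0.4286
Numerator Σ(Δy_t−Δȳ)(Δy_{t+1}−Δȳ) = -201.0408
Denominator Σ(Δy_t−Δȳ)² = 231.7143
r_1(Δy) = -201.0408 / 231.7143 = -0.868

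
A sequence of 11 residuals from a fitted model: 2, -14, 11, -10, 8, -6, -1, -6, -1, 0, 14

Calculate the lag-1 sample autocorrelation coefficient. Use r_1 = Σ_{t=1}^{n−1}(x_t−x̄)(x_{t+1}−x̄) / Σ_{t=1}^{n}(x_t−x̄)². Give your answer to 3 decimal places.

Mean x̄ = (2 − 14 + 11 − 10 + 8 − 6 − 1 − 6 − 1 + 0 + 14)/11 = -0.2727
Numerator Σ_{t=1}^{10}(x_t−x̄)(x_{t+1}−x̄) = -407.2562
Denominator Σ(x_t−x̄)² = 754.1818
r_1 = -407.2562 / 754.1818 = -0.540

-0.540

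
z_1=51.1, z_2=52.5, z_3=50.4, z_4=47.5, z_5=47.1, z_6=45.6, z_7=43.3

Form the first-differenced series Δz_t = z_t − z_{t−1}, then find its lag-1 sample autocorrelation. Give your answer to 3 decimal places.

-0.186

First differences Δz: 1.4, -2.1, -2.9, -0.4, -1.5, -2.3
Mean of differences = -1.3000
Numerator Σ(Δz_t−Δz̄)(Δz_{t+1}−Δz̄) = -2.3000
Denominator Σ(Δz_t−Δz̄)² = 12.3400
r_1(Δz) = -2.3000 / 12.3400 = -0.186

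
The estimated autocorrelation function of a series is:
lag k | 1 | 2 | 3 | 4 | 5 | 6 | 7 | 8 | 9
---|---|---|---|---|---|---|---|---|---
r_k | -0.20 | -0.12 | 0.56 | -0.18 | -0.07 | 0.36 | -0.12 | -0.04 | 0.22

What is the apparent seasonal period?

3

The largest autocorrelation is r_3 = 0.56, with weaker echoes at lags 6 (0.36) and 9 (0.22); the remaining lags stay at or below -0.04.
The dominant spike at lag 3 indicates a seasonal period of 3.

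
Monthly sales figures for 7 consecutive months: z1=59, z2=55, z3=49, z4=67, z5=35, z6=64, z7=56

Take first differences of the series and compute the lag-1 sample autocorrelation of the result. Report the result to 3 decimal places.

-0.788

First differences Δz: -4, -6, 18, -32, 29, -8
Mean of differences = -0.5000
Numerator Σ(Δz_t−Δz̄)(Δz_{t+1}−Δz̄) = -1815.7500
Denominator Σ(Δz_t−Δz̄)² = 2303.5000
r_1(Δz) = -1815.7500 / 2303.5000 = -0.788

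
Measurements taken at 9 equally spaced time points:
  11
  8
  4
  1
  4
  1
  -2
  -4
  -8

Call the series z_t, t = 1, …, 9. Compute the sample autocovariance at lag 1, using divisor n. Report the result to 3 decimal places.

16.358

Mean z̄ = (11 + 8 + 4 + 1 + 4 + 1 − 2 − 4 − 8)/9 = 1.6667
Σ_{t=1}^{8}(z_t−z̄)(z_{t+1}−z̄) = 147.2222
γ_1 = 147.2222 / 9 = 16.358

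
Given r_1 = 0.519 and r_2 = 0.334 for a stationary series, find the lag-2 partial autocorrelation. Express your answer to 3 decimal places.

0.088

φ_{22} = (r_2 − r_1²) / (1 − r_1²)
r_1² = (0.519)² = 0.269361
Numerator = 0.334 − 0.2694 = 0.0646; denominator = 1 − 0.2694 = 0.7306
φ_{22} = 0.0646 / 0.7306 = 0.088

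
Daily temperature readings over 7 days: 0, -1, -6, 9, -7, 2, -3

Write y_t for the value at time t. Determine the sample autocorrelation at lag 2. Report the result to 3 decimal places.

0.384

Mean ȳ = (0 − 1 − 6 + 9 − 7 + 2 − 3)/7 = -0.8571
Deviations from mean: 0.8571, -0.1429, -5.1429, 9.8571, -6.1429, 2.8571, -2.1429
Numerator Σ_{t=1}^{5}(y_t−ȳ)(y_{t+2}−ȳ) = 67.1020
Denominator Σ(y_t−ȳ)² = 174.8571
r_2 = 67.1020 / 174.8571 = 0.384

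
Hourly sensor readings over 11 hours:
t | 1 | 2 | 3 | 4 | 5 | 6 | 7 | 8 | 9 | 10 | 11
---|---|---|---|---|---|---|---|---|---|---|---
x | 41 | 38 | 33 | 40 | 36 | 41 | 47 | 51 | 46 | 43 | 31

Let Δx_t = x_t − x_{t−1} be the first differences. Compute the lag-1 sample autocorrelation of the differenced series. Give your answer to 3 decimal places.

0.061

First differences Δx: -3, -5, 7, -4, 5, 6, 4, -5, -3, -12
Mean of differences = -1.0000
Numerator Σ(Δx_t−Δx̄)(Δx_{t+1}−Δx̄) = 21.0000
Denominator Σ(Δx_t−Δx̄)² = 344.0000
r_1(Δx) = 21.0000 / 344.0000 = 0.061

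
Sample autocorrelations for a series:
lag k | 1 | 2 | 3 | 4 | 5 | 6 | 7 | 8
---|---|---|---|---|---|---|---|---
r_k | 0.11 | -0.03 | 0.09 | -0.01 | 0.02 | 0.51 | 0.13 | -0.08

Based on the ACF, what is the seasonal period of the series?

6

The largest autocorrelation is r_6 = 0.51; the remaining lags stay at or below 0.13.
The dominant spike at lag 6 indicates a seasonal period of 6.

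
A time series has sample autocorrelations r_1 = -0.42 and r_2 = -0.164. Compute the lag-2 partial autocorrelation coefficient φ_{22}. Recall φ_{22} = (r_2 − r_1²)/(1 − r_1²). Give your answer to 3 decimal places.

-0.413

φ_{22} = (r_2 − r_1²) / (1 − r_1²)
r_1² = (-0.42)² = 0.1764
Numerator = -0.164 − 0.1764 = -0.3404; denominator = 1 − 0.1764 = 0.8236
φ_{22} = -0.3404 / 0.8236 = -0.413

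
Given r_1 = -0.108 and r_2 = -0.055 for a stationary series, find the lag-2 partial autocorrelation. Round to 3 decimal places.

-0.067

φ_{22} = (r_2 − r_1²) / (1 − r_1²)
r_1² = (-0.108)² = 0.011664
Numerator = -0.055 − 0.0117 = -0.0667; denominator = 1 − 0.0117 = 0.9883
φ_{22} = -0.0667 / 0.9883 = -0.067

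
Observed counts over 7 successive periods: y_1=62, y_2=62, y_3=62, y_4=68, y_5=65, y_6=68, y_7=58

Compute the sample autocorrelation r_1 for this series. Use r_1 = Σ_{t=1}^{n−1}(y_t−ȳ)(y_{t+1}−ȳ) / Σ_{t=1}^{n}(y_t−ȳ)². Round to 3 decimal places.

-0.176

Mean ȳ = (62 + 62 + 62 + 68 + 65 + 68 + 58)/7 = 63.5714
Deviations from mean: -1.5714, -1.5714, -1.5714, 4.4286, 1.4286, 4.4286, -5.5714
Σ(y_t−ȳ)(y_{t+1}−ȳ) = (2.4694) + (2.4694) + (-6.9592) + (6.3265) + (6.3265) + (-24.6735) = -14.0408
Denominator Σ(y_t−ȳ)² = 79.7143
r_1 = -14.0408 / 79.7143 = -0.176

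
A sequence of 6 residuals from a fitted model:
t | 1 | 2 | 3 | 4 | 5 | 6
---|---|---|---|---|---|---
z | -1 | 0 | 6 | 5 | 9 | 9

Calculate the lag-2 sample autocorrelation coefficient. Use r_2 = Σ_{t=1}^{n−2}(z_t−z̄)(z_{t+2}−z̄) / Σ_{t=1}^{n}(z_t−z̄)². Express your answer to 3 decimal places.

-0.020

Mean z̄ = (-1 + 0 + 6 + 5 + 9 + 9)/6 = 4.6667
Numerator Σ_{t=1}^{4}(z_t−z̄)(z_{t+2}−z̄) = -1.8889
Denominator Σ(z_t−z̄)² = 93.3333
r_2 = -1.8889 / 93.3333 = -0.020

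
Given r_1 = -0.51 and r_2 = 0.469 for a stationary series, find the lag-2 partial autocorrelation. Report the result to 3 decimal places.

0.282

φ_{22} = (r_2 − r_1²) / (1 − r_1²)
r_1² = (-0.51)² = 0.2601
Numerator = 0.469 − 0.2601 = 0.2089; denominator = 1 − 0.2601 = 0.7399
φ_{22} = 0.2089 / 0.7399 = 0.282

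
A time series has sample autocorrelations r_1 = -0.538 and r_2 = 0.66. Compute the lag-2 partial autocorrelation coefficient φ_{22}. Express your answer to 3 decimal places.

0.522

φ_{22} = (r_2 − r_1²) / (1 − r_1²)
r_1² = (-0.538)² = 0.289444
Numerator = 0.66 − 0.2894 = 0.3706; denominator = 1 − 0.2894 = 0.7106
φ_{22} = 0.3706 / 0.7106 = 0.522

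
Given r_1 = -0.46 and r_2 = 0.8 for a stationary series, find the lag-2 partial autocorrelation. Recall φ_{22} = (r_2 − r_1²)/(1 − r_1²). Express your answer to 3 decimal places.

φ_{22} = (r_2 − r_1²) / (1 − r_1²)
r_1² = (-0.46)² = 0.2116
Numerator = 0.8 − 0.2116 = 0.5884; denominator = 1 − 0.2116 = 0.7884
φ_{22} = 0.5884 / 0.7884 = 0.746

0.746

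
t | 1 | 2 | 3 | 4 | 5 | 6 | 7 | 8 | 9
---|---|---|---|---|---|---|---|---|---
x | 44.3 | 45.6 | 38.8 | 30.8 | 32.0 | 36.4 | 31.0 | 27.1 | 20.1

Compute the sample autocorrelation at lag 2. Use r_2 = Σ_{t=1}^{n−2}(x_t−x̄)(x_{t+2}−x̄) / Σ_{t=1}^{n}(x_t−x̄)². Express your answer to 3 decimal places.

Mean x̄ = (44.3 + 45.6 + 38.8 + 30.8 + 32.0 + 36.4 + 31.0 + 27.1 + 20.1)/9 = 34.0111
Σ(x_t−x̄)(x_{t+2}−x̄) = (49.2723) + (-37.2132) + (-9.6310) + (-7.6710) + (6.0557) + (-16.5099) + (41.8879) = 26.1909
Denominator Σ(x_t−x̄)² = 533.5089
r_2 = 26.1909 / 533.5089 = 0.049

0.049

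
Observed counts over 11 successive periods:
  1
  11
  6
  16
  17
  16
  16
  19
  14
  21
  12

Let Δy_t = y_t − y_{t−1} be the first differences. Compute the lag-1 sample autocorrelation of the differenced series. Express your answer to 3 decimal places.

-0.571

First differences Δy: 10, -5, 10, 1, -1, 0, 3, -5, 7, -9
Mean of differences = 1.1000
Numerator Σ(Δy_t−Δȳ)(Δy_{t+1}−Δȳ) = -216.2100
Denominator Σ(Δy_t−Δȳ)² = 378.9000
r_1(Δy) = -216.2100 / 378.9000 = -0.571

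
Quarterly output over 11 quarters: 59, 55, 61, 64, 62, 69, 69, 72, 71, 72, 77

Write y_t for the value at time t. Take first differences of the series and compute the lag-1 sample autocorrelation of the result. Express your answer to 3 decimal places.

First differences Δy: -4, 6, 3, -2, 7, 0, 3, -1, 1, 5
Mean of differences = 1.8000
Numerator Σ(Δy_t−Δȳ)(Δy_{t+1}−Δȳ) = -58.8400
Denominator Σ(Δy_t−Δȳ)² = 117.6000
r_1(Δy) = -58.8400 / 117.6000 = -0.500

-0.500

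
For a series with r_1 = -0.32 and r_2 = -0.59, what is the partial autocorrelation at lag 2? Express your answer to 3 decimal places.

-0.771

φ_{22} = (r_2 − r_1²) / (1 − r_1²)
r_1² = (-0.32)² = 0.1024
Numerator = -0.59 − 0.1024 = -0.6924; denominator = 1 − 0.1024 = 0.8976
φ_{22} = -0.6924 / 0.8976 = -0.771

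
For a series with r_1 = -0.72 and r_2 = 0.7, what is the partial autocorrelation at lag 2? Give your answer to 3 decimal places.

φ_{22} = (r_2 − r_1²) / (1 − r_1²)
r_1² = (-0.72)² = 0.5184
Numerator = 0.7 − 0.5184 = 0.1816; denominator = 1 − 0.5184 = 0.4816
φ_{22} = 0.1816 / 0.4816 = 0.377

0.377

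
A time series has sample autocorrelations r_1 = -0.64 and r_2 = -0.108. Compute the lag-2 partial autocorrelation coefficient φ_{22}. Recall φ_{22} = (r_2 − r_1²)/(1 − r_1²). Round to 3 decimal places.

-0.877

φ_{22} = (r_2 − r_1²) / (1 − r_1²)
r_1² = (-0.64)² = 0.4096
Numerator = -0.108 − 0.4096 = -0.5176; denominator = 1 − 0.4096 = 0.5904
φ_{22} = -0.5176 / 0.5904 = -0.877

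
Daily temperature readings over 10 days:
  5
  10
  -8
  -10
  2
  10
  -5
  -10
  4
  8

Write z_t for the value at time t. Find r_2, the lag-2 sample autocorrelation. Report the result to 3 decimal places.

-0.764

Mean z̄ = (5 + 10 − 8 − 10 + 2 + 10 − 5 − 10 + 4 + 8)/10 = 0.6000
Numerator Σ_{t=1}^{8}(z_t−z̄)(z_{t+2}−z̄) = -454.1200
Denominator Σ(z_t−z̄)² = 594.4000
r_2 = -454.1200 / 594.4000 = -0.764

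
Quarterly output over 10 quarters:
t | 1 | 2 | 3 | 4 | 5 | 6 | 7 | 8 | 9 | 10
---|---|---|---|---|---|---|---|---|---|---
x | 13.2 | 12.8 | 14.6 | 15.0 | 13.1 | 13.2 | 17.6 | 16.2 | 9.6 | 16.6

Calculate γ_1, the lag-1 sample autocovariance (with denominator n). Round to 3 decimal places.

Mean x̄ = (13.2 + 12.8 + 14.6 + 15.0 + 13.1 + 13.2 + 17.6 + 16.2 + 9.6 + 16.6)/10 = 14.1900
Σ_{t=1}^{9}(x_t−x̄)(x_{t+1}−x̄) = -15.4751
γ_1 = -15.4751 / 10 = -1.548

-1.548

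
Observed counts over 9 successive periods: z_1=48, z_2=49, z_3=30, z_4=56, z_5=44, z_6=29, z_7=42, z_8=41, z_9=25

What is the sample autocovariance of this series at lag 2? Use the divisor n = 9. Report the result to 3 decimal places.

-20.649

Mean z̄ = (48 + 49 + 30 + 56 + 44 + 29 + 42 + 41 + 25)/9 = 40.4444
Σ_{t=1}^{7}(z_t−z̄)(z_{t+2}−z̄) = -185.8395
γ_2 = -185.8395 / 9 = -20.649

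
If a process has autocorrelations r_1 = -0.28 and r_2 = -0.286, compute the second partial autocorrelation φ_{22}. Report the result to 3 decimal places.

φ_{22} = (r_2 − r_1²) / (1 − r_1²)
r_1² = (-0.28)² = 0.0784
Numerator = -0.286 − 0.0784 = -0.3644; denominator = 1 − 0.0784 = 0.9216
φ_{22} = -0.3644 / 0.9216 = -0.395

-0.395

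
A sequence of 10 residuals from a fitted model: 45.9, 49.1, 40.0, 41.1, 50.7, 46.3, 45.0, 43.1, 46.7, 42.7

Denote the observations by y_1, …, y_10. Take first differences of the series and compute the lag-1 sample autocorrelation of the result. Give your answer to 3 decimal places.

First differences Δy: 3.2, -9.1, 1.1, 9.6, -4.4, -1.3, -1.9, 3.6, -4.0
Mean of differences = -0.3556
Numerator Σ(Δy_t−Δȳ)(Δy_{t+1}−Δȳ) = -84.8398
Denominator Σ(Δy_t−Δȳ)² = 238.9022
r_1(Δy) = -84.8398 / 238.9022 = -0.355

-0.355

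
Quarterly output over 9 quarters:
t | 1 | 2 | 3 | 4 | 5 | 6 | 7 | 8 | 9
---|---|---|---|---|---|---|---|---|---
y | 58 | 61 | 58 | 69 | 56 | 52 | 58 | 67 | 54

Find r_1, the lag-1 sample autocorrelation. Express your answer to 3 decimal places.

-0.260

Mean ȳ = (58 + 61 + 58 + 69 + 56 + 52 + 58 + 67 + 54)/9 = 59.2222
Numerator Σ_{t=1}^{8}(y_t−ȳ)(y_{t+1}−ȳ) = -65.8272
Denominator Σ(y_t−ȳ)² = 253.5556
r_1 = -65.8272 / 253.5556 = -0.260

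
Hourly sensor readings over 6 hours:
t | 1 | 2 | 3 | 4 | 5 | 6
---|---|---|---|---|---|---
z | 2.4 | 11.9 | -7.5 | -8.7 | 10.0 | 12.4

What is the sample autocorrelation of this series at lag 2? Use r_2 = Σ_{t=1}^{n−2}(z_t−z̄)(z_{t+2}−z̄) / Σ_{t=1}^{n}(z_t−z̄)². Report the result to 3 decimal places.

-0.588

Mean z̄ = (2.4 + 11.9 − 7.5 − 8.7 + 10.0 + 12.4)/6 = 3.4167
Deviations from mean: -1.0167, 8.4833, -10.9167, -12.1167, 6.5833, 8.9833
Σ(z_t−z̄)(z_{t+2}−z̄) = (11.0986) + (-102.7897) + (-71.8681) + (-108.8481) = -272.4072
Denominator Σ(z_t−z̄)² = 463.0283
r_2 = -272.4072 / 463.0283 = -0.588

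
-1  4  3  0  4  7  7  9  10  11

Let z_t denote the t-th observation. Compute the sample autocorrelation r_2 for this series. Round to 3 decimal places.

0.324

Mean z̄ = (-1 + 4 + 3 + 0 + 4 + 7 + 7 + 9 + 10 + 11)/10 = 5.4000
Numerator Σ_{t=1}^{8}(z_t−z̄)(z_{t+2}−z̄) = 48.6800
Denominator Σ(z_t−z̄)² = 150.4000
r_2 = 48.6800 / 150.4000 = 0.324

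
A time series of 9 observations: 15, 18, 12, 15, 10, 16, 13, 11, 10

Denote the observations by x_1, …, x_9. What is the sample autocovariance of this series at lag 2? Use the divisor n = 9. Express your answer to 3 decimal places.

Mean x̄ = (15 + 18 + 12 + 15 + 10 + 16 + 13 + 11 + 10)/9 = 13.3333
Σ_{t=1}^{7}(x_t−x̄)(x_{t+2}−x̄) = 10.4444
γ_2 = 10.4444 / 9 = 1.160

1.160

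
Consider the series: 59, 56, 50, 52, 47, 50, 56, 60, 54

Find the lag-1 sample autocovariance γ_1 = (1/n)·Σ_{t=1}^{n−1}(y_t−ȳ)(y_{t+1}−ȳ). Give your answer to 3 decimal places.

Mean ȳ = (59 + 56 + 50 + 52 + 47 + 50 + 56 + 60 + 54)/9 = 53.7778
Σ_{t=1}^{8}(y_t−ȳ)(y_{t+1}−ȳ) = 54.3951
γ_1 = 54.3951 / 9 = 6.044

6.044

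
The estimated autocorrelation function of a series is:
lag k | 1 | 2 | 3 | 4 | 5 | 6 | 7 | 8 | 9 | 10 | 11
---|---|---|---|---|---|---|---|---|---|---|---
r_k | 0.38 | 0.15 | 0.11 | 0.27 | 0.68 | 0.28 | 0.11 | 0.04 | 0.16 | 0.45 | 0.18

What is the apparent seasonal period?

The largest autocorrelation is r_5 = 0.68, with a weaker echo at lag 10 (0.45); the remaining lags stay at or below 0.38. The elevated value at lag 1 (0.38), dropping to 0.15 at lag 2, reflects decaying short-term dependence rather than seasonality.
The dominant spike at lag 5 indicates a seasonal period of 5.

5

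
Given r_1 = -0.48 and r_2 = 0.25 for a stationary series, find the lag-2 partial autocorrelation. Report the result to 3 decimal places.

φ_{22} = (r_2 − r_1²) / (1 − r_1²)
r_1² = (-0.48)² = 0.2304
Numerator = 0.25 − 0.2304 = 0.0196; denominator = 1 − 0.2304 = 0.7696
φ_{22} = 0.0196 / 0.7696 = 0.025

0.025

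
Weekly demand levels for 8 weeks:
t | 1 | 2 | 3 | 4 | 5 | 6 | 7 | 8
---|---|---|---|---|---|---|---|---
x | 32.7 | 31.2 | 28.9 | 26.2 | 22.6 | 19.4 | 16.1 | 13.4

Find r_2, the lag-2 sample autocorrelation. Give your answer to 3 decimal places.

0.287

Mean x̄ = (32.7 + 31.2 + 28.9 + 26.2 + 22.6 + 19.4 + 16.1 + 13.4)/8 = 23.8125
Σ(x_t−x̄)(x_{t+2}−x̄) = (45.2152) + (17.6377) + (-6.1686) + (-10.5348) + (9.3514) + (45.9452) = 101.4459
Denominator Σ(x_t−x̄)² = 353.9888
r_2 = 101.4459 / 353.9888 = 0.287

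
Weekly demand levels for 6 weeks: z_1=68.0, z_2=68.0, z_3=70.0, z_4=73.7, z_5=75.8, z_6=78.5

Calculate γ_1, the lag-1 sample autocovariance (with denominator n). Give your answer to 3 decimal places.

8.636

Mean z̄ = (68.0 + 68.0 + 70.0 + 73.7 + 75.8 + 78.5)/6 = 72.3333
Σ_{t=1}^{5}(z_t−z̄)(z_{t+1}−z̄) = 51.8156
γ_1 = 51.8156 / 6 = 8.636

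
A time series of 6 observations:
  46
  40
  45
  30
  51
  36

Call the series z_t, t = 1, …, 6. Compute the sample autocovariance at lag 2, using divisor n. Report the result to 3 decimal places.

Mean z̄ = (46 + 40 + 45 + 30 + 51 + 36)/6 = 41.3333
Σ_{t=1}^{4}(z_t−z̄)(z_{t+2}−z̄) = 128.1111
γ_2 = 128.1111 / 6 = 21.352

21.352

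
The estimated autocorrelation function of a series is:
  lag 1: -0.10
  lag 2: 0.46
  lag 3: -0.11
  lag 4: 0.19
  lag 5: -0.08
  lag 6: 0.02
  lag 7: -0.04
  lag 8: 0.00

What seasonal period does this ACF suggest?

2

The largest autocorrelation is r_2 = 0.46, with a weaker echo at lag 4 (0.19); the remaining lags stay at or below 0.02.
The dominant spike at lag 2 indicates a seasonal period of 2.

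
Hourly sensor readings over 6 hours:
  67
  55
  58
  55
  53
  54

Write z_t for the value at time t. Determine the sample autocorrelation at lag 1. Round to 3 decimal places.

-0.030

Mean z̄ = (67 + 55 + 58 + 55 + 53 + 54)/6 = 57.0000
Deviations from mean: 10.0000, -2.0000, 1.0000, -2.0000, -4.0000, -3.0000
Σ(z_t−z̄)(z_{t+1}−z̄) = (-20.0000) + (-2.0000) + (-2.0000) + (8.0000) + (12.0000) = -4.0000
Denominator Σ(z_t−z̄)² = 134.0000
r_1 = -4.0000 / 134.0000 = -0.030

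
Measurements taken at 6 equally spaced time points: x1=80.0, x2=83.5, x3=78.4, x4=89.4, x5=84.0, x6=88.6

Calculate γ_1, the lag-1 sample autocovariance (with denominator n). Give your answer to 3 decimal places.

-4.242

Mean x̄ = (80.0 + 83.5 + 78.4 + 89.4 + 84.0 + 88.6)/6 = 83.9833
Deviations: -3.9833, -0.4833, -5.5833, 5.4167, 0.0167, 4.6167
Σ_{t=1}^{5}(x_t−x̄)(x_{t+1}−x̄) = -25.4519
γ_1 = -25.4519 / 6 = -4.242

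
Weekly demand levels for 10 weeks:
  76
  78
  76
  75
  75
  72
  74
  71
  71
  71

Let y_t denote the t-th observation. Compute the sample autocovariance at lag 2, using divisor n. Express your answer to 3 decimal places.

2.288

Mean ȳ = (76 + 78 + 76 + 75 + 75 + 72 + 74 + 71 + 71 + 71)/10 = 73.9000
Σ_{t=1}^{8}(y_t−ȳ)(y_{t+2}−ȳ) = 22.8800
γ_2 = 22.8800 / 10 = 2.288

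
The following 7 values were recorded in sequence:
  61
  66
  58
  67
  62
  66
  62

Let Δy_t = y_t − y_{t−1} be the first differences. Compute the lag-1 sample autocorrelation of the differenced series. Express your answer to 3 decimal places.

First differences Δy: 5, -8, 9, -5, 4, -4
Mean of differences = 0.1667
Numerator Σ(Δy_t−Δȳ)(Δy_{t+1}−Δȳ) = -193.0278
Denominator Σ(Δy_t−Δȳ)² = 226.8333
r_1(Δy) = -193.0278 / 226.8333 = -0.851

-0.851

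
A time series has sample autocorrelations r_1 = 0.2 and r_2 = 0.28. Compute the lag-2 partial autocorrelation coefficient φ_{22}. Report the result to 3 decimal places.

φ_{22} = (r_2 − r_1²) / (1 − r_1²)
r_1² = (0.2)² = 0.04
Numerator = 0.28 − 0.0400 = 0.2400; denominator = 1 − 0.0400 = 0.9600
φ_{22} = 0.2400 / 0.9600 = 0.250

0.250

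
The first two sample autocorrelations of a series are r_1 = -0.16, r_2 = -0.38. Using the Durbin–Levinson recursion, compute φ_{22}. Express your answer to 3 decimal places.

φ_{22} = (r_2 − r_1²) / (1 − r_1²)
r_1² = (-0.16)² = 0.0256
Numerator = -0.38 − 0.0256 = -0.4056; denominator = 1 − 0.0256 = 0.9744
φ_{22} = -0.4056 / 0.9744 = -0.416

-0.416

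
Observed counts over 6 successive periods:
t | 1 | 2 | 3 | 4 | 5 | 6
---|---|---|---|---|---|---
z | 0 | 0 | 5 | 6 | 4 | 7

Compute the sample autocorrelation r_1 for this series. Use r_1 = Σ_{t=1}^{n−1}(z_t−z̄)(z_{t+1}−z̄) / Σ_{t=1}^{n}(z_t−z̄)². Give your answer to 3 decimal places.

0.299

Mean z̄ = (0 + 0 + 5 + 6 + 4 + 7)/6 = 3.6667
Deviations from mean: -3.6667, -3.6667, 1.3333, 2.3333, 0.3333, 3.3333
Numerator Σ_{t=1}^{5}(z_t−z̄)(z_{t+1}−z̄) = 13.5556
Denominator Σ(z_t−z̄)² = 45.3333
r_1 = 13.5556 / 45.3333 = 0.299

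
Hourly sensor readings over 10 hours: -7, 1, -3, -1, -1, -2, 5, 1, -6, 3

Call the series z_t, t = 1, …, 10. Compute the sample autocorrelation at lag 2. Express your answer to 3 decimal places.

Mean z̄ = (-7 + 1 − 3 − 1 − 1 − 2 + 5 + 1 − 6 + 3)/10 = -1.0000
Numerator Σ_{t=1}^{8}(z_t−z̄)(z_{t+2}−z̄) = -12.0000
Denominator Σ(z_t−z̄)² = 126.0000
r_2 = -12.0000 / 126.0000 = -0.095

-0.095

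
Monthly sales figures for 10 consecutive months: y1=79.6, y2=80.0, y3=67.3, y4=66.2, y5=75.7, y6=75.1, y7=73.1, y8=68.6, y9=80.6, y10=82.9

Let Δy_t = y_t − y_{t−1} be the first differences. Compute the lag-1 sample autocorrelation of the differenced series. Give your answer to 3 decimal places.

First differences Δy: 0.4, -12.7, -1.1, 9.5, -0.6, -2.0, -4.5, 12.0, 2.3
Mean of differences = 0.3667
Numerator Σ(Δy_t−Δȳ)(Δy_{t+1}−Δȳ) = -23.8144
Denominator Σ(Δy_t−Δȳ)² = 425.6000
r_1(Δy) = -23.8144 / 425.6000 = -0.056

-0.056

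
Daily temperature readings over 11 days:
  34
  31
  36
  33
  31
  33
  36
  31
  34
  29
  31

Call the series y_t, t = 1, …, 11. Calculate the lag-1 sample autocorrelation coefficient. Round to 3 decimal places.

-0.262

Mean ȳ = (34 + 31 + 36 + 33 + 31 + 33 + 36 + 31 + 34 + 29 + 31)/11 = 32.6364
Numerator Σ_{t=1}^{10}(y_t−ȳ)(y_{t+1}−ȳ) = -13.2231
Denominator Σ(y_t−ȳ)² = 50.5455
r_1 = -13.2231 / 50.5455 = -0.262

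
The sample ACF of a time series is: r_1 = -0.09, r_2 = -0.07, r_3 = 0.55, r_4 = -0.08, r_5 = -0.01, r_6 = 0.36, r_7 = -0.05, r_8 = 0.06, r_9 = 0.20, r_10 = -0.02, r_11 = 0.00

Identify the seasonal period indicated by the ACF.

The largest autocorrelation is r_3 = 0.55, with weaker echoes at lags 6 (0.36) and 9 (0.20); the remaining lags stay at or below 0.06.
The dominant spike at lag 3 indicates a seasonal period of 3.

3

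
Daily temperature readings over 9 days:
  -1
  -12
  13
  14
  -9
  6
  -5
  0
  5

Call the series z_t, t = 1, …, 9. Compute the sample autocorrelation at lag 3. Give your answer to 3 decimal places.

Mean z̄ = (-1 − 12 + 13 + 14 − 9 + 6 − 5 + 0 + 5)/9 = 1.2222
Σ(z_t−z̄)(z_{t+3}−z̄) = (-28.3951) + (135.1605) + (56.2716) + (-79.5062) + (12.4938) + (18.0494) = 114.0741
Denominator Σ(z_t−z̄)² = 663.5556
r_3 = 114.0741 / 663.5556 = 0.172

0.172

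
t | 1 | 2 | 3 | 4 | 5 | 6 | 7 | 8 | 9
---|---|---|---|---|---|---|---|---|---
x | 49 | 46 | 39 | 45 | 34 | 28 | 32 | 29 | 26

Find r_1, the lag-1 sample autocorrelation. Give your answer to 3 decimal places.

Mean x̄ = (49 + 46 + 39 + 45 + 34 + 28 + 32 + 29 + 26)/9 = 36.4444
Numerator Σ_{t=1}^{8}(x_t−x̄)(x_{t+1}−x̄) = 314.3580
Denominator Σ(x_t−x̄)² = 590.2222
r_1 = 314.3580 / 590.2222 = 0.533

0.533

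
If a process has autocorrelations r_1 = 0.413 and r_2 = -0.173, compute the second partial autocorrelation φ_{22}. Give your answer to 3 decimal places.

φ_{22} = (r_2 − r_1²) / (1 − r_1²)
r_1² = (0.413)² = 0.170569
Numerator = -0.173 − 0.1706 = -0.3436; denominator = 1 − 0.1706 = 0.8294
φ_{22} = -0.3436 / 0.8294 = -0.414

-0.414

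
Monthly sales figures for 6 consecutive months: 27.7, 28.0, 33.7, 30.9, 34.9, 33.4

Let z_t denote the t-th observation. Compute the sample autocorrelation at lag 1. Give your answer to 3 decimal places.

0.187

Mean z̄ = (27.7 + 28.0 + 33.7 + 30.9 + 34.9 + 33.4)/6 = 31.4333
Deviations from mean: -3.7333, -3.4333, 2.2667, -0.5333, 3.4667, 1.9667
Σ(z_t−z̄)(z_{t+1}−z̄) = (12.8178) + (-7.7822) + (-1.2089) + (-1.8489) + (6.8178) = 8.7956
Denominator Σ(z_t−z̄)² = 47.0333
r_1 = 8.7956 / 47.0333 = 0.187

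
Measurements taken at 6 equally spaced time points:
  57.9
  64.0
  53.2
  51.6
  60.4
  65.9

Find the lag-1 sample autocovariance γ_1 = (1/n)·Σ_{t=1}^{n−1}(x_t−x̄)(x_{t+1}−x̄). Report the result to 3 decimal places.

Mean x̄ = (57.9 + 64.0 + 53.2 + 51.6 + 60.4 + 65.9)/6 = 58.8333
Deviations: -0.9333, 5.1667, -5.6333, -7.2333, 1.5667, 7.0667
Σ_{t=1}^{5}(x_t−x̄)(x_{t+1}−x̄) = 6.5589
γ_1 = 6.5589 / 6 = 1.093

1.093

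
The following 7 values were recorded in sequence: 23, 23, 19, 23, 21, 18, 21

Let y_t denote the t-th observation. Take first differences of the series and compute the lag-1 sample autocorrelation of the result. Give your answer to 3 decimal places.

First differences Δy: 0, -4, 4, -2, -3, 3
Mean of differences = -0.3333
Numerator Σ(Δy_t−Δȳ)(Δy_{t+1}−Δȳ) = -28.7778
Denominator Σ(Δy_t−Δȳ)² = 53.3333
r_1(Δy) = -28.7778 / 53.3333 = -0.540

-0.540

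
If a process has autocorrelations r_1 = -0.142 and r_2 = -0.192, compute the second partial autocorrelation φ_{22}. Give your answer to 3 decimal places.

-0.217

φ_{22} = (r_2 − r_1²) / (1 − r_1²)
r_1² = (-0.142)² = 0.020164
Numerator = -0.192 − 0.0202 = -0.2122; denominator = 1 − 0.0202 = 0.9798
φ_{22} = -0.2122 / 0.9798 = -0.217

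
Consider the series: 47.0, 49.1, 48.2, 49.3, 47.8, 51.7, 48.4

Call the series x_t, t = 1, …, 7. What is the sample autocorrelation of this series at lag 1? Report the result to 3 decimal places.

Mean x̄ = (47.0 + 49.1 + 48.2 + 49.3 + 47.8 + 51.7 + 48.4)/7 = 48.7857
Deviations from mean: -1.7857, 0.3143, -0.5857, 0.5143, -0.9857, 2.9143, -0.3857
Σ(x_t−x̄)(x_{t+1}−x̄) = (-0.5612) + (-0.1841) + (-0.3012) + (-0.5069) + (-2.8727) + (-1.1241) = -5.5502
Denominator Σ(x_t−x̄)² = 13.5086
r_1 = -5.5502 / 13.5086 = -0.411

-0.411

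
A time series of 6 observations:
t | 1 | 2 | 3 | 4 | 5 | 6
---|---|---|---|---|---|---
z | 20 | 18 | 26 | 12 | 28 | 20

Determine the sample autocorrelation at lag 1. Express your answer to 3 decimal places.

Mean z̄ = (20 + 18 + 26 + 12 + 28 + 20)/6 = 20.6667
Deviations from mean: -0.6667, -2.6667, 5.3333, -8.6667, 7.3333, -0.6667
Σ(z_t−z̄)(z_{t+1}−z̄) = (1.7778) + (-14.2222) + (-46.2222) + (-63.5556) + (-4.8889) = -127.1111
Denominator Σ(z_t−z̄)² = 165.3333
r_1 = -127.1111 / 165.3333 = -0.769

-0.769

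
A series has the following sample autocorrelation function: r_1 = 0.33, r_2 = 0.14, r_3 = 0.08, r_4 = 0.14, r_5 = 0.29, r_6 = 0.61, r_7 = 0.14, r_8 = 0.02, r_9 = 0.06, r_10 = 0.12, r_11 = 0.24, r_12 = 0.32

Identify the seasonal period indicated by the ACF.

The largest autocorrelation is r_6 = 0.61; the remaining lags stay at or below 0.33. The elevated value at lag 1 (0.33), dropping to 0.14 at lag 2, reflects decaying short-term dependence rather than seasonality.
The dominant spike at lag 6 indicates a seasonal period of 6.

6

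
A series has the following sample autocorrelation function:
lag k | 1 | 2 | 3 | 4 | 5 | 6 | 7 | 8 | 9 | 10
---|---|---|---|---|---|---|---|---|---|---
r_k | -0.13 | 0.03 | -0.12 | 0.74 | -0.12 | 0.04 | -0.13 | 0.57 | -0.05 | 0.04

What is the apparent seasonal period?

4

The largest autocorrelation is r_4 = 0.74, with a weaker echo at lag 8 (0.57); the remaining lags stay at or below 0.04.
The dominant spike at lag 4 indicates a seasonal period of 4.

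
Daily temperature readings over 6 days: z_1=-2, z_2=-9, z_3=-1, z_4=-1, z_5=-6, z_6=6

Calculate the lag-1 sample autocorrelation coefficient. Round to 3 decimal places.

Mean z̄ = (-2 − 9 − 1 − 1 − 6 + 6)/6 = -2.1667
Deviations from mean: 0.1667, -6.8333, 1.1667, 1.1667, -3.8333, 8.1667
Numerator Σ_{t=1}^{5}(z_t−z̄)(z_{t+1}−z̄) = -43.5278
Denominator Σ(z_t−z̄)² = 130.8333
r_1 = -43.5278 / 130.8333 = -0.333

-0.333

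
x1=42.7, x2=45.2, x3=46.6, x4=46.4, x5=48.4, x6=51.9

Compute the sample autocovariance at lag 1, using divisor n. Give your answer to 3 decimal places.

2.419

Mean x̄ = (42.7 + 45.2 + 46.6 + 46.4 + 48.4 + 51.9)/6 = 46.8667
Deviations: -4.1667, -1.6667, -0.2667, -0.4667, 1.5333, 5.0333
Σ_{t=1}^{5}(x_t−x̄)(x_{t+1}−x̄) = 14.5156
γ_1 = 14.5156 / 6 = 2.419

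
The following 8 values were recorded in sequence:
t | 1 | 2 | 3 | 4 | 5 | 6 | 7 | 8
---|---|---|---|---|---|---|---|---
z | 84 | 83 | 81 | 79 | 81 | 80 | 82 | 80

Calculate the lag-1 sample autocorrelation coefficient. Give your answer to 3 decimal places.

0.202

Mean z̄ = (84 + 83 + 81 + 79 + 81 + 80 + 82 + 80)/8 = 81.2500
Deviations from mean: 2.7500, 1.7500, -0.2500, -2.2500, -0.2500, -1.2500, 0.7500, -1.2500
Σ(z_t−z̄)(z_{t+1}−z̄) = (4.8125) + (-0.4375) + (0.5625) + (0.5625) + (0.3125) + (-0.9375) + (-0.9375) = 3.9375
Denominator Σ(z_t−z̄)² = 19.5000
r_1 = 3.9375 / 19.5000 = 0.202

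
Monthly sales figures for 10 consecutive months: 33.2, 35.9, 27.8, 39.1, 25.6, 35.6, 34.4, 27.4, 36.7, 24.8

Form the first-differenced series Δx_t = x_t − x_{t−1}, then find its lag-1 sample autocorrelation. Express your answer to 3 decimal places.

First differences Δx: 2.7, -8.1, 11.3, -13.5, 10.0, -1.2, -7.0, 9.3, -11.9
Mean of differences = -0.9333
Numerator Σ(Δx_t−Δx̄)(Δx_{t+1}−Δx̄) = -580.4444
Denominator Σ(Δx_t−Δx̄)² = 753.5400
r_1(Δx) = -580.4444 / 753.5400 = -0.770

-0.770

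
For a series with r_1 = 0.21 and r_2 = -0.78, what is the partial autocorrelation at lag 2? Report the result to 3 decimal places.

-0.862

φ_{22} = (r_2 − r_1²) / (1 − r_1²)
r_1² = (0.21)² = 0.0441
Numerator = -0.78 − 0.0441 = -0.8241; denominator = 1 − 0.0441 = 0.9559
φ_{22} = -0.8241 / 0.9559 = -0.862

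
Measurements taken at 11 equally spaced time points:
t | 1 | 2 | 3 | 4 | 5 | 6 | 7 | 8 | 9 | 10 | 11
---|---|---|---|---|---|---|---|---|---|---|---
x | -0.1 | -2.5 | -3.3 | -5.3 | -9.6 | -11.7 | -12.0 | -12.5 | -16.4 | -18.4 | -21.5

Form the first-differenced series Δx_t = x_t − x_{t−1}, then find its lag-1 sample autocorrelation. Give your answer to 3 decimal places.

-0.044

First differences Δx: -2.4, -0.8, -2.0, -4.3, -2.1, -0.3, -0.5, -3.9, -2.0, -3.1
Mean of differences = -2.1400
Numerator Σ(Δx_t−Δx̄)(Δx_{t+1}−Δx̄) = -0.7256
Denominator Σ(Δx_t−Δx̄)² = 16.6640
r_1(Δx) = -0.7256 / 16.6640 = -0.044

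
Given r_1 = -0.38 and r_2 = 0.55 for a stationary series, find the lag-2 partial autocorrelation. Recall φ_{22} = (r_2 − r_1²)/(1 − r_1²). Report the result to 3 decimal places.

φ_{22} = (r_2 − r_1²) / (1 − r_1²)
r_1² = (-0.38)² = 0.1444
Numerator = 0.55 − 0.1444 = 0.4056; denominator = 1 − 0.1444 = 0.8556
φ_{22} = 0.4056 / 0.8556 = 0.474

0.474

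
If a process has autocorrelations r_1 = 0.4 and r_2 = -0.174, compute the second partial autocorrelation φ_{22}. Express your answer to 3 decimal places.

φ_{22} = (r_2 − r_1²) / (1 − r_1²)
r_1² = (0.4)² = 0.16
Numerator = -0.174 − 0.1600 = -0.3340; denominator = 1 − 0.1600 = 0.8400
φ_{22} = -0.3340 / 0.8400 = -0.398

-0.398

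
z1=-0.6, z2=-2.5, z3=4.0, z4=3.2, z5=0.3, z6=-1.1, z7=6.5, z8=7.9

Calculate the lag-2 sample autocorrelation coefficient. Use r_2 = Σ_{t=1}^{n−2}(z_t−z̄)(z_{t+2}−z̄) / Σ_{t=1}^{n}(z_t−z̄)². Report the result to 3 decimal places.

-0.436

Mean z̄ = (-0.6 − 2.5 + 4.0 + 3.2 + 0.3 − 1.1 + 6.5 + 7.9)/8 = 2.2125
Deviations from mean: -2.8125, -4.7125, 1.7875, 0.9875, -1.9125, -3.3125, 4.2875, 5.6875
Σ(z_t−z̄)(z_{t+2}−z̄) = (-5.0273) + (-4.6536) + (-3.4186) + (-3.2711) + (-8.1998) + (-18.8398) = -43.4103
Denominator Σ(z_t−z̄)² = 99.6488
r_2 = -43.4103 / 99.6488 = -0.436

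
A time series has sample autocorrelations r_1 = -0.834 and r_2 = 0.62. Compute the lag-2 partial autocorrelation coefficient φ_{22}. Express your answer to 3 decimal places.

φ_{22} = (r_2 − r_1²) / (1 − r_1²)
r_1² = (-0.834)² = 0.695556
Numerator = 0.62 − 0.6956 = -0.0756; denominator = 1 − 0.6956 = 0.3044
φ_{22} = -0.0756 / 0.3044 = -0.248

-0.248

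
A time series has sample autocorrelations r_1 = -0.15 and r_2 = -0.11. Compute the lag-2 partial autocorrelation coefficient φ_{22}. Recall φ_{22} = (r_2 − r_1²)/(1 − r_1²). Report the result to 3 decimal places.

φ_{22} = (r_2 − r_1²) / (1 − r_1²)
r_1² = (-0.15)² = 0.0225
Numerator = -0.11 − 0.0225 = -0.1325; denominator = 1 − 0.0225 = 0.9775
φ_{22} = -0.1325 / 0.9775 = -0.136

-0.136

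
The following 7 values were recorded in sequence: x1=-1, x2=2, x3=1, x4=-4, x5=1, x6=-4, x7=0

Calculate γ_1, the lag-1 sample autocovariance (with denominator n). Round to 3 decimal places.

Mean x̄ = (-1 + 2 + 1 − 4 + 1 − 4 + 0)/7 = -0.7143
Σ_{t=1}^{6}(x_t−x̄)(x_{t+1}−x̄) = -15.3673
γ_1 = -15.3673 / 7 = -2.195

-2.195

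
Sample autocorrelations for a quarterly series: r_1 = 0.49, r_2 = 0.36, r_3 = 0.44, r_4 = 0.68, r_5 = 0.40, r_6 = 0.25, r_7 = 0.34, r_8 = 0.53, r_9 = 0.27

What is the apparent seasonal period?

4

The largest autocorrelation is r_4 = 0.68, with a weaker echo at lag 8 (0.53); the remaining lags stay at or below 0.49. The elevated value at lag 1 (0.49), dropping to 0.36 at lag 2, reflects decaying short-term dependence rather than seasonality.
The dominant spike at lag 4 indicates a seasonal period of 4.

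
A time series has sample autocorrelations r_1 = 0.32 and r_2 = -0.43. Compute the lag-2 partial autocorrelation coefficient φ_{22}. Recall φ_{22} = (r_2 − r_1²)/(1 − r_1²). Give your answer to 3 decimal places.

-0.593

φ_{22} = (r_2 − r_1²) / (1 − r_1²)
r_1² = (0.32)² = 0.1024
Numerator = -0.43 − 0.1024 = -0.5324; denominator = 1 − 0.1024 = 0.8976
φ_{22} = -0.5324 / 0.8976 = -0.593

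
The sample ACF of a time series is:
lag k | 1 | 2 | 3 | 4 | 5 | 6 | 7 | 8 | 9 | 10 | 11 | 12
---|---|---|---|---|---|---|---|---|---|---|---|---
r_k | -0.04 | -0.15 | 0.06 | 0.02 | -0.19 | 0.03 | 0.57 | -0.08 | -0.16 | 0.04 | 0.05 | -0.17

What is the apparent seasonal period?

The largest autocorrelation is r_7 = 0.57; the remaining lags stay at or below 0.06.
The dominant spike at lag 7 indicates a seasonal period of 7.

7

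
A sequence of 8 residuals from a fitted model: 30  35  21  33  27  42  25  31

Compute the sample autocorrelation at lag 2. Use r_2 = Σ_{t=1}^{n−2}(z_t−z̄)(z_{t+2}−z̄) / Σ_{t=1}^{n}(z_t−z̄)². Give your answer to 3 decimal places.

Mean z̄ = (30 + 35 + 21 + 33 + 27 + 42 + 25 + 31)/8 = 30.5000
Σ(z_t−z̄)(z_{t+2}−z̄) = (4.7500) + (11.2500) + (33.2500) + (28.7500) + (19.2500) + (5.7500) = 103.0000
Denominator Σ(z_t−z̄)² = 292.0000
r_2 = 103.0000 / 292.0000 = 0.353

0.353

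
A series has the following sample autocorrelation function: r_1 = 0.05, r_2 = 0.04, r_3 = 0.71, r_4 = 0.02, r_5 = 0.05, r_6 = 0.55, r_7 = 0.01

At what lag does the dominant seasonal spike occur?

3

The largest autocorrelation is r_3 = 0.71, with a weaker echo at lag 6 (0.55); the remaining lags stay at or below 0.05.
The dominant spike at lag 3 indicates a seasonal period of 3.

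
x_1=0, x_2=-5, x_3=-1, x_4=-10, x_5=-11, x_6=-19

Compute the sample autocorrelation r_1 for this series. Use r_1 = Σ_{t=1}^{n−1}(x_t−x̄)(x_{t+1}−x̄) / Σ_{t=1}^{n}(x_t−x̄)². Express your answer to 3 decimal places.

0.267

Mean x̄ = (0 − 5 − 1 − 10 − 11 − 19)/6 = -7.6667
Deviations from mean: 7.6667, 2.6667, 6.6667, -2.3333, -3.3333, -11.3333
Σ(x_t−x̄)(x_{t+1}−x̄) = (20.4444) + (17.7778) + (-15.5556) + (7.7778) + (37.7778) = 68.2222
Denominator Σ(x_t−x̄)² = 255.3333
r_1 = 68.2222 / 255.3333 = 0.267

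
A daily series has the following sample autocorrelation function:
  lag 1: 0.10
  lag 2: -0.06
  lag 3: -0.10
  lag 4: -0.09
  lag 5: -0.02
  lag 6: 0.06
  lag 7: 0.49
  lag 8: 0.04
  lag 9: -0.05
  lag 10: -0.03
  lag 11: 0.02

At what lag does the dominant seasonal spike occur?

The largest autocorrelation is r_7 = 0.49; the remaining lags stay at or below 0.10.
The dominant spike at lag 7 indicates a seasonal period of 7.

7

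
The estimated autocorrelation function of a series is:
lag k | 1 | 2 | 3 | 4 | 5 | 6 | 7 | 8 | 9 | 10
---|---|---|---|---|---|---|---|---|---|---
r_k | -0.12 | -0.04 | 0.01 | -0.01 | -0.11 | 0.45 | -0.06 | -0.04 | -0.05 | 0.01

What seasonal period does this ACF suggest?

6

The largest autocorrelation is r_6 = 0.45; the remaining lags stay at or below 0.01.
The dominant spike at lag 6 indicates a seasonal period of 6.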